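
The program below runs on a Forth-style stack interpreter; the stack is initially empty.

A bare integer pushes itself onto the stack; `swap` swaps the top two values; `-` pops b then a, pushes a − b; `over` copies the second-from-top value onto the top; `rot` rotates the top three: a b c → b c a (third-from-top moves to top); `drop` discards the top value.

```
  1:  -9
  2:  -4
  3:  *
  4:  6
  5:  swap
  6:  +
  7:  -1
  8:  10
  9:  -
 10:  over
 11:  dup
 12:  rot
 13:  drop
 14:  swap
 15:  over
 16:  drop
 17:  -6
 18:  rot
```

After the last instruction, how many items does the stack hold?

-9   : [-9]
-4   : [-9, -4]
*    : [36]
6    : [36, 6]
swap : [6, 36]
+    : [42]
-1   : [42, -1]
10   : [42, -1, 10]
-    : [42, -11]
over : [42, -11, 42]
dup  : [42, -11, 42, 42]
rot  : [42, 42, 42, -11]
drop : [42, 42, 42]
swap : [42, 42, 42]
over : [42, 42, 42, 42]
drop : [42, 42, 42]
-6   : [42, 42, 42, -6]
rot  : [42, 42, -6, 42]

4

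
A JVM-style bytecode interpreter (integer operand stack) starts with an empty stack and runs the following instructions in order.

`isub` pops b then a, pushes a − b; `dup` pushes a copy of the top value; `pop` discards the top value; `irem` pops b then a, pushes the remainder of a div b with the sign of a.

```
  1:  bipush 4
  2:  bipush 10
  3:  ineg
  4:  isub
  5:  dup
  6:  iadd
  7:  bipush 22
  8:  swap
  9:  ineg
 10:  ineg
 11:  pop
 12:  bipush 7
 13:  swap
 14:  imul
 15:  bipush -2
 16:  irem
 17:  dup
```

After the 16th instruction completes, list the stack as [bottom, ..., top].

[0]

bipush 4  → [4]
bipush 10 → [4, 10]
ineg      → [4, -10]
isub      → [14]
dup       → [14, 14]
iadd      → [28]
bipush 22 → [28, 22]
swap      → [22, 28]
ineg      → [22, -28]
ineg      → [22, 28]
pop       → [22]
bipush 7  → [22, 7]
swap      → [7, 22]
imul      → [154]
bipush -2 → [154, -2]
irem      → [0]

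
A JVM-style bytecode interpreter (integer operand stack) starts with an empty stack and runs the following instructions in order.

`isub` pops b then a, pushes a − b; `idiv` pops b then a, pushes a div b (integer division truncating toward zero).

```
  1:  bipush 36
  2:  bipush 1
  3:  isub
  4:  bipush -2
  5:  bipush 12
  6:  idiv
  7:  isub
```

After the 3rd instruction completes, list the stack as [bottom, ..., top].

[35]

bipush 36 → [36]
bipush 1  → [36, 1]
isub      → [35]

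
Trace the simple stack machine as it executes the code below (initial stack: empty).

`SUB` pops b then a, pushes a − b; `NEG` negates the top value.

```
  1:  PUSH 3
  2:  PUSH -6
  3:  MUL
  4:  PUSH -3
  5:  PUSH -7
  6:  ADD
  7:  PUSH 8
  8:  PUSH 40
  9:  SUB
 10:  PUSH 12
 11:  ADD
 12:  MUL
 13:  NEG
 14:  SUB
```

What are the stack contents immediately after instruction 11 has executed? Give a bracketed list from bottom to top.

PUSH 3  → [3]
PUSH -6 → [3, -6]
MUL     → [-18]
PUSH -3 → [-18, -3]
PUSH -7 → [-18, -3, -7]
ADD     → [-18, -10]
PUSH 8  → [-18, -10, 8]
PUSH 40 → [-18, -10, 8, 40]
SUB     → [-18, -10, -32]
PUSH 12 → [-18, -10, -32, 12]
ADD     → [-18, -10, -20]

[-18, -10, -20]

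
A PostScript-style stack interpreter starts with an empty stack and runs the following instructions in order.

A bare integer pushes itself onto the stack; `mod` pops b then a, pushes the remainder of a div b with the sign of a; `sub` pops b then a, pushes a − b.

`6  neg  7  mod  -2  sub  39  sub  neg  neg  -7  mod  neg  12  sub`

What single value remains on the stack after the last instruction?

-11

6    [6]
neg  [-6]
7    [-6, 7]
mod  [-6]
-2   [-6, -2]
sub  [-4]
39   [-4, 39]
sub  [-43]
neg  [43]
neg  [-43]
-7   [-43, -7]
mod  [-1]
neg  [1]
12   [1, 12]
sub  [-11]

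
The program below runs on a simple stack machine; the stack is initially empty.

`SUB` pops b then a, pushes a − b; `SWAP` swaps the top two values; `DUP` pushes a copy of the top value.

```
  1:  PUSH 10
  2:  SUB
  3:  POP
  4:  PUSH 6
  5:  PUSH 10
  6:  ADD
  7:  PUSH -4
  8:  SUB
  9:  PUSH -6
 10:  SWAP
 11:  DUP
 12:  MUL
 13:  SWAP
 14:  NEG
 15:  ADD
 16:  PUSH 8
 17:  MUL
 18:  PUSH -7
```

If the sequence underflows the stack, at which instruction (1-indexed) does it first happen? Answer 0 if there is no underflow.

PUSH 10 : 10
SUB  — needs 2 operands, stack has 1 → underflow

2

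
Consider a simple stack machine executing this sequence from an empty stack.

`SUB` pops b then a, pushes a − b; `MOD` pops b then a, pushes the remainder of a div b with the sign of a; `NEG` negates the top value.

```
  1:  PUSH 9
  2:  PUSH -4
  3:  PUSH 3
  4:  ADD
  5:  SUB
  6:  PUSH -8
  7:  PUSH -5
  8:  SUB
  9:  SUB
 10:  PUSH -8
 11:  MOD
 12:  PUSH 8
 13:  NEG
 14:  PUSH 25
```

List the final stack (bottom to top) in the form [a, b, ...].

[5, -8, 25]

PUSH 9   [9]
PUSH -4  [9, -4]
PUSH 3   [9, -4, 3]
ADD      [9, -1]
SUB      [10]
PUSH -8  [10, -8]
PUSH -5  [10, -8, -5]
SUB      [10, -3]
SUB      [13]
PUSH -8  [13, -8]
MOD      [5]
PUSH 8   [5, 8]
NEG      [5, -8]
PUSH 25  [5, -8, 25]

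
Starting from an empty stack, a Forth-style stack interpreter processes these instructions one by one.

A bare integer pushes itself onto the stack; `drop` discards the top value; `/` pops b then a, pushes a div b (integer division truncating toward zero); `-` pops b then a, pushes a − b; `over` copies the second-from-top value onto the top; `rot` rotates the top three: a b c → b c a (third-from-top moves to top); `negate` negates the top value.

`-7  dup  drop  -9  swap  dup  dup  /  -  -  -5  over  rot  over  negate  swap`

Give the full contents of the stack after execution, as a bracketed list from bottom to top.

[-5, -1, 1, -1]

-7     -> -7
dup    -> -7 -7
drop   -> -7
-9     -> -7 -9
swap   -> -9 -7
dup    -> -9 -7 -7
dup    -> -9 -7 -7 -7
/      -> -9 -7 1
-      -> -9 -8
-      -> -1
-5     -> -1 -5
over   -> -1 -5 -1
rot    -> -5 -1 -1
over   -> -5 -1 -1 -1
negate -> -5 -1 -1 1
swap   -> -5 -1 1 -1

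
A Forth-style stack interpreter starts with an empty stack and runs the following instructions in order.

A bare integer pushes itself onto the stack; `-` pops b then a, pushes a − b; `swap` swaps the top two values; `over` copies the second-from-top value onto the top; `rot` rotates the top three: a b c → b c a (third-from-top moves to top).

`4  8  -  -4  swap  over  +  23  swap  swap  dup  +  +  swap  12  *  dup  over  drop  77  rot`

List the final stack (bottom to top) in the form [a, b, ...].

[38, -48, 77, -48]

4    → [4]
8    → [4, 8]
-    → [-4]
-4   → [-4, -4]
swap → [-4, -4]
over → [-4, -4, -4]
+    → [-4, -8]
23   → [-4, -8, 23]
swap → [-4, 23, -8]
swap → [-4, -8, 23]
dup  → [-4, -8, 23, 23]
+    → [-4, -8, 46]
+    → [-4, 38]
swap → [38, -4]
12   → [38, -4, 12]
*    → [38, -48]
dup  → [38, -48, -48]
over → [38, -48, -48, -48]
drop → [38, -48, -48]
77   → [38, -48, -48, 77]
rot  → [38, -48, 77, -48]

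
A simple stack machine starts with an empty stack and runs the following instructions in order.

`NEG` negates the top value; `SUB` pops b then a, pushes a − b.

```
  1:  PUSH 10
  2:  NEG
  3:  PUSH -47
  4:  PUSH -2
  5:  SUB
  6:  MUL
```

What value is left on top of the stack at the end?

PUSH 10  → [10]
NEG      → [-10]
PUSH -47 → [-10, -47]
PUSH -2  → [-10, -47, -2]
SUB      → [-10, -45]
MUL      → [450]

450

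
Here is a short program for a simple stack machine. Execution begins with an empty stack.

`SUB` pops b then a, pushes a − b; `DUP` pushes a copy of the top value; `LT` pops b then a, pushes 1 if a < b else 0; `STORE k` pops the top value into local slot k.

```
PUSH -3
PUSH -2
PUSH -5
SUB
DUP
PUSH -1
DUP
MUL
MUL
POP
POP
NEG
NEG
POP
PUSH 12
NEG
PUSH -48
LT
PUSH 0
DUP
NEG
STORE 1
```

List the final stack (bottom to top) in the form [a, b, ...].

PUSH -3  → -3
PUSH -2  → -3 -2
PUSH -5  → -3 -2 -5
SUB      → -3 3
DUP      → -3 3 3
PUSH -1  → -3 3 3 -1
DUP      → -3 3 3 -1 -1
MUL      → -3 3 3 1
MUL      → -3 3 3
POP      → -3 3
POP      → -3
NEG      → 3
NEG      → -3
POP      → (empty)
PUSH 12  → 12
NEG      → -12
PUSH -48 → -12 -48
LT       → 0
PUSH 0   → 0 0
DUP      → 0 0 0
NEG      → 0 0 0
STORE 1  → 0 0

[0, 0]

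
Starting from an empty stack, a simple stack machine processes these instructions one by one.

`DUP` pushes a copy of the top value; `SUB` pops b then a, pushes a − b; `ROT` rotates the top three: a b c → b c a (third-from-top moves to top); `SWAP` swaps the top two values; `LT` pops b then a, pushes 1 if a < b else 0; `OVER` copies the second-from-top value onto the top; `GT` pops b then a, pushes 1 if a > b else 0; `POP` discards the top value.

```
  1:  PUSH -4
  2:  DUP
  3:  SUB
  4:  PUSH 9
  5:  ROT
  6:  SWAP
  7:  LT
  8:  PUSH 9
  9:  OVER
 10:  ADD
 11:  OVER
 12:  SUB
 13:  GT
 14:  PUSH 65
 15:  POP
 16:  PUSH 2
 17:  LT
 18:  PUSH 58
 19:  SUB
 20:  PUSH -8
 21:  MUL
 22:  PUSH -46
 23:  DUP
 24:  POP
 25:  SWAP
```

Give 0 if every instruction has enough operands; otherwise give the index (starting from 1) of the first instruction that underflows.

PUSH -4 -> -4
DUP     -> -4 -4
SUB     -> 0
PUSH 9  -> 0 9
ROT  — needs 3 operands, stack has 2 → underflow

5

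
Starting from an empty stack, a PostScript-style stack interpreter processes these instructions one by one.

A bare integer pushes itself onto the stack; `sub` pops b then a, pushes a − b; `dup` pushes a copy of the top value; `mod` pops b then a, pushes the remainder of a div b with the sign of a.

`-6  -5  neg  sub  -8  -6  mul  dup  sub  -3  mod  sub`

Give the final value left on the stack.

-6   [-6]
-5   [-6, -5]
neg  [-6, 5]
sub  [-11]
-8   [-11, -8]
-6   [-11, -8, -6]
mul  [-11, 48]
dup  [-11, 48, 48]
sub  [-11, 0]
-3   [-11, 0, -3]
mod  [-11, 0]
sub  [-11]

-11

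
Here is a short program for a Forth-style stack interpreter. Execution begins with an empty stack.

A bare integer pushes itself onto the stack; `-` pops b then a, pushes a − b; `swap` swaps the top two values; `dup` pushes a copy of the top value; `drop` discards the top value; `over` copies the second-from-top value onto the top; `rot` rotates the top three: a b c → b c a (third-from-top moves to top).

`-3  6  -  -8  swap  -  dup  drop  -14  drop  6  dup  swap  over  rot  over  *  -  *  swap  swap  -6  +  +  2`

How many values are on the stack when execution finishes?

2

-3    [-3]
6     [-3, 6]
-     [-9]
-8    [-9, -8]
swap  [-8, -9]
-     [1]
dup   [1, 1]
drop  [1]
-14   [1, -14]
drop  [1]
6     [1, 6]
dup   [1, 6, 6]
swap  [1, 6, 6]
over  [1, 6, 6, 6]
rot   [1, 6, 6, 6]
over  [1, 6, 6, 6, 6]
*     [1, 6, 6, 36]
-     [1, 6, -30]
*     [1, -180]
swap  [-180, 1]
swap  [1, -180]
-6    [1, -180, -6]
+     [1, -186]
+     [-185]
2     [-185, 2]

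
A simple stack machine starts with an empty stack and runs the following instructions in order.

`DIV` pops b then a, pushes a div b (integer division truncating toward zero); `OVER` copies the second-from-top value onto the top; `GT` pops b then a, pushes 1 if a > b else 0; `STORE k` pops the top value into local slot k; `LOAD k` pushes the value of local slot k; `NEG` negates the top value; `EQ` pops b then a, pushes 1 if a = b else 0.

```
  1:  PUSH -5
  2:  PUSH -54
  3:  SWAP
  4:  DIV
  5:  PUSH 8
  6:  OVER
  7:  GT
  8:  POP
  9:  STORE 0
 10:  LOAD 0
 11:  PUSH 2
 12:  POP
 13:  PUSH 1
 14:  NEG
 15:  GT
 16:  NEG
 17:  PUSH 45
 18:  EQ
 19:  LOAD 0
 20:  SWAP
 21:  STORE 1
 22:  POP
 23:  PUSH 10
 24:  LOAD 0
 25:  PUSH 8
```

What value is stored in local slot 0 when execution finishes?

10

PUSH -5  : -5
PUSH -54 : -5 -54
SWAP     : -54 -5
DIV      : 10
PUSH 8   : 10 8
OVER     : 10 8 10
GT       : 10 0
POP      : 10
STORE 0  : (empty)
LOAD 0   : 10
PUSH 2   : 10 2
POP      : 10
PUSH 1   : 10 1
NEG      : 10 -1
GT       : 1
NEG      : -1
PUSH 45  : -1 45
EQ       : 0
LOAD 0   : 0 10
SWAP     : 10 0
STORE 1  : 10
POP      : (empty)
PUSH 10  : 10
LOAD 0   : 10 10
PUSH 8   : 10 10 8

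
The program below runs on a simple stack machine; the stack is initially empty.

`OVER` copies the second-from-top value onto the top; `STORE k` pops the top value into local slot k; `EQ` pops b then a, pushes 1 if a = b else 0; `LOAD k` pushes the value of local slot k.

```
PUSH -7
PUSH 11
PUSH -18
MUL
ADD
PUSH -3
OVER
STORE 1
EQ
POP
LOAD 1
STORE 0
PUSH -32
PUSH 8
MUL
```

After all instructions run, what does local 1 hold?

PUSH -7   -7
PUSH 11   -7 11
PUSH -18  -7 11 -18
MUL       -7 -198
ADD       -205
PUSH -3   -205 -3
OVER      -205 -3 -205
STORE 1   -205 -3
EQ        0
POP       (empty)
LOAD 1    -205
STORE 0   (empty)
PUSH -32  -32
PUSH 8    -32 8
MUL       -256

-205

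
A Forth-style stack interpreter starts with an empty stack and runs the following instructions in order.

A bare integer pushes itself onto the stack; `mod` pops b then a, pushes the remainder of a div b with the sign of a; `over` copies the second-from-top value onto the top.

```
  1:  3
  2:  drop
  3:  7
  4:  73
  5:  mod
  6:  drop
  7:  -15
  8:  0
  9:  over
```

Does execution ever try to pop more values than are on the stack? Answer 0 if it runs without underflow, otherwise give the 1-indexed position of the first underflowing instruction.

0

3    → [3]
drop → []
7    → [7]
73   → [7, 73]
mod  → [7]
drop → []
-15  → [-15]
0    → [-15, 0]
over → [-15, 0, -15]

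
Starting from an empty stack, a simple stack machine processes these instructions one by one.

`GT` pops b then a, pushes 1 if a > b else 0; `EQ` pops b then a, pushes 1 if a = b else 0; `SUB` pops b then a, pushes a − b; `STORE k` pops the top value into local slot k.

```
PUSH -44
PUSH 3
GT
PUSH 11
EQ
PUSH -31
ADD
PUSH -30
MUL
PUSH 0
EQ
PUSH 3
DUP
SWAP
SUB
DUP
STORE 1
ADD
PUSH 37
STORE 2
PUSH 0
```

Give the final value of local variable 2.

PUSH -44 : [-44]
PUSH 3   : [-44, 3]
GT       : [0]
PUSH 11  : [0, 11]
EQ       : [0]
PUSH -31 : [0, -31]
ADD      : [-31]
PUSH -30 : [-31, -30]
MUL      : [930]
PUSH 0   : [930, 0]
EQ       : [0]
PUSH 3   : [0, 3]
DUP      : [0, 3, 3]
SWAP     : [0, 3, 3]
SUB      : [0, 0]
DUP      : [0, 0, 0]
STORE 1  : [0, 0]
ADD      : [0]
PUSH 37  : [0, 37]
STORE 2  : [0]
PUSH 0   : [0, 0]

37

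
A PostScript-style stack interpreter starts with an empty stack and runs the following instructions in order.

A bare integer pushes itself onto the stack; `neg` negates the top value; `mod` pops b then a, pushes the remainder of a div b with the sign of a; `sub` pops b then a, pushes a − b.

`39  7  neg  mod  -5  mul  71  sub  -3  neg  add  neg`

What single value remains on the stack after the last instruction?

88

39  → 39
7   → 39 7
neg → 39 -7
mod → 4
-5  → 4 -5
mul → -20
71  → -20 71
sub → -91
-3  → -91 -3
neg → -91 3
add → -88
neg → 88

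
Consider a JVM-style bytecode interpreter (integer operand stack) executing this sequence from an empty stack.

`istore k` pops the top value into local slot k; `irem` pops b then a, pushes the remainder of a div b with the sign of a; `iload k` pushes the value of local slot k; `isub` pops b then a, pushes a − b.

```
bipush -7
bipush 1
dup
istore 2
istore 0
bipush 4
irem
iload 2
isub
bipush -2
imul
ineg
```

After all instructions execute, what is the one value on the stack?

-8

bipush -7 : [-7]
bipush 1  : [-7, 1]
dup       : [-7, 1, 1]
istore 2  : [-7, 1]
istore 0  : [-7]
bipush 4  : [-7, 4]
irem      : [-3]
iload 2   : [-3, 1]
isub      : [-4]
bipush -2 : [-4, -2]
imul      : [8]
ineg      : [-8]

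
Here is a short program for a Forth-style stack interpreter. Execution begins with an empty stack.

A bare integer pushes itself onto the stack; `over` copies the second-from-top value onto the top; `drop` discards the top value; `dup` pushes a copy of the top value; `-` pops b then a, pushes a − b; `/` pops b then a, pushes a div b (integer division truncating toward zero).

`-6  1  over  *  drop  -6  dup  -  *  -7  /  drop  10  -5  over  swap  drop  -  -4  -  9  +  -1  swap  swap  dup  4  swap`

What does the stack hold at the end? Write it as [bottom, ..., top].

[13, -1, 4, -1]

-6   → [-6]
1    → [-6, 1]
over → [-6, 1, -6]
*    → [-6, -6]
drop → [-6]
-6   → [-6, -6]
dup  → [-6, -6, -6]
-    → [-6, 0]
*    → [0]
-7   → [0, -7]
/    → [0]
drop → []
10   → [10]
-5   → [10, -5]
over → [10, -5, 10]
swap → [10, 10, -5]
drop → [10, 10]
-    → [0]
-4   → [0, -4]
-    → [4]
9    → [4, 9]
+    → [13]
-1   → [13, -1]
swap → [-1, 13]
swap → [13, -1]
dup  → [13, -1, -1]
4    → [13, -1, -1, 4]
swap → [13, -1, 4, -1]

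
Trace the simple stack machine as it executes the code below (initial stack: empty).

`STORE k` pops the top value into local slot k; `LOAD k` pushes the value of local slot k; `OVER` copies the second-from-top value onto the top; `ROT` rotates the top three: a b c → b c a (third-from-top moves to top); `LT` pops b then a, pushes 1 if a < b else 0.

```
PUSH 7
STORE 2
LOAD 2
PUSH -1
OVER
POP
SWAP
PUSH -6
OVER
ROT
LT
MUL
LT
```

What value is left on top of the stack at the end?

PUSH 7  : [7]
STORE 2 : []
LOAD 2  : [7]
PUSH -1 : [7, -1]
OVER    : [7, -1, 7]
POP     : [7, -1]
SWAP    : [-1, 7]
PUSH -6 : [-1, 7, -6]
OVER    : [-1, 7, -6, 7]
ROT     : [-1, -6, 7, 7]
LT      : [-1, -6, 0]
MUL     : [-1, 0]
LT      : [1]

1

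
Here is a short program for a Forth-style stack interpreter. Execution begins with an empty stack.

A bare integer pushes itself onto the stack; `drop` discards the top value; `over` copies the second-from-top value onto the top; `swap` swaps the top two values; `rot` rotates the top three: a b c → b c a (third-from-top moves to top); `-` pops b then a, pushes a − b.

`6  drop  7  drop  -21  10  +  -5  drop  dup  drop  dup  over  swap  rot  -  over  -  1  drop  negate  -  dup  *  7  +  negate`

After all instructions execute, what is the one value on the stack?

6      -> [6]
drop   -> []
7      -> [7]
drop   -> []
-21    -> [-21]
10     -> [-21, 10]
+      -> [-11]
-5     -> [-11, -5]
drop   -> [-11]
dup    -> [-11, -11]
drop   -> [-11]
dup    -> [-11, -11]
over   -> [-11, -11, -11]
swap   -> [-11, -11, -11]
rot    -> [-11, -11, -11]
-      -> [-11, 0]
over   -> [-11, 0, -11]
-      -> [-11, 11]
1      -> [-11, 11, 1]
drop   -> [-11, 11]
negate -> [-11, -11]
-      -> [0]
dup    -> [0, 0]
*      -> [0]
7      -> [0, 7]
+      -> [7]
negate -> [-7]

-7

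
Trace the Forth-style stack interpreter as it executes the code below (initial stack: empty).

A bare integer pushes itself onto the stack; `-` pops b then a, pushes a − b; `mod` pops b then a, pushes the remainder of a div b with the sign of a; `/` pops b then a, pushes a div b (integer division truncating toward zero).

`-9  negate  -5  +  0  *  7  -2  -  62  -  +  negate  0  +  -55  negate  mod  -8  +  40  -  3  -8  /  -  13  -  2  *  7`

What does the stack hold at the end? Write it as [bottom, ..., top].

[-16, 7]

-9     : [-9]
negate : [9]
-5     : [9, -5]
+      : [4]
0      : [4, 0]
*      : [0]
7      : [0, 7]
-2     : [0, 7, -2]
-      : [0, 9]
62     : [0, 9, 62]
-      : [0, -53]
+      : [-53]
negate : [53]
0      : [53, 0]
+      : [53]
-55    : [53, -55]
negate : [53, 55]
mod    : [53]
-8     : [53, -8]
+      : [45]
40     : [45, 40]
-      : [5]
3      : [5, 3]
-8     : [5, 3, -8]
/      : [5, 0]
-      : [5]
13     : [5, 13]
-      : [-8]
2      : [-8, 2]
*      : [-16]
7      : [-16, 7]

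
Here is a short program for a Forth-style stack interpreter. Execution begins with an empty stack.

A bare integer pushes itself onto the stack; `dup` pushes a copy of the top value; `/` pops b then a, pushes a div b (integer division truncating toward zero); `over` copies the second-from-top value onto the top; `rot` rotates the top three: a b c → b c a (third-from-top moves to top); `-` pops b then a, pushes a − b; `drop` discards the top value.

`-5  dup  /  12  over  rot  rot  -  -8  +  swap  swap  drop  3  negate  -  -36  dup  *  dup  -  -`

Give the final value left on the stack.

-5      [-5]
dup     [-5, -5]
/       [1]
12      [1, 12]
over    [1, 12, 1]
rot     [12, 1, 1]
rot     [1, 1, 12]
-       [1, -11]
-8      [1, -11, -8]
+       [1, -19]
swap    [-19, 1]
swap    [1, -19]
drop    [1]
3       [1, 3]
negate  [1, -3]
-       [4]
-36     [4, -36]
dup     [4, -36, -36]
*       [4, 1296]
dup     [4, 1296, 1296]
-       [4, 0]
-       [4]

4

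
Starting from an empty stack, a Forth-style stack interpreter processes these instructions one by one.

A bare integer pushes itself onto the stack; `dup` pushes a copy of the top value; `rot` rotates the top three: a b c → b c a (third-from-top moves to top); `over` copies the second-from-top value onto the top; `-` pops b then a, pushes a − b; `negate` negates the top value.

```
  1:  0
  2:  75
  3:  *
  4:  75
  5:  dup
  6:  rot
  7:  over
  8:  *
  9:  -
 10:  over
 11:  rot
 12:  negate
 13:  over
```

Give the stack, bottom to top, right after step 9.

0    : [0]
75   : [0, 75]
*    : [0]
75   : [0, 75]
dup  : [0, 75, 75]
rot  : [75, 75, 0]
over : [75, 75, 0, 75]
*    : [75, 75, 0]
-    : [75, 75]

[75, 75]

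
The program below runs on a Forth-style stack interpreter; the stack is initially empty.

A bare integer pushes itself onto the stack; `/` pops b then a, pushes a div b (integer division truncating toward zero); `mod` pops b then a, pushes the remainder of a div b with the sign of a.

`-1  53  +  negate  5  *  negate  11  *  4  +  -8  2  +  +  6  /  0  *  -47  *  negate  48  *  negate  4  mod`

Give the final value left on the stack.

-1     -> -1
53     -> -1 53
+      -> 52
negate -> -52
5      -> -52 5
*      -> -260
negate -> 260
11     -> 260 11
*      -> 2860
4      -> 2860 4
+      -> 2864
-8     -> 2864 -8
2      -> 2864 -8 2
+      -> 2864 -6
+      -> 2858
6      -> 2858 6
/      -> 476
0      -> 476 0
*      -> 0
-47    -> 0 -47
*      -> 0
negate -> 0
48     -> 0 48
*      -> 0
negate -> 0
4      -> 0 4
mod    -> 0

0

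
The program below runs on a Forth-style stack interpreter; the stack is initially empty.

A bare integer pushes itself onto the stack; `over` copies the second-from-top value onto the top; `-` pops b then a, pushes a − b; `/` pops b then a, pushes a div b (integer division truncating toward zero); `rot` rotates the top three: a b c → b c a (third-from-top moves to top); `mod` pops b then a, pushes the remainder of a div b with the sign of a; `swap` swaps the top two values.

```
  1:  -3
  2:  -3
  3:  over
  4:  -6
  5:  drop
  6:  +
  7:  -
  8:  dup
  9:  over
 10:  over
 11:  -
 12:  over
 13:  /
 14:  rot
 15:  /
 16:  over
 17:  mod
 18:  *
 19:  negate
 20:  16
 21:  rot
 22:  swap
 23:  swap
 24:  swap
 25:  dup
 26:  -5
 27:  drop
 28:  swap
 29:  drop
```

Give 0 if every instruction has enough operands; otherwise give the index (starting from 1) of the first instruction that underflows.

-3     : -3
-3     : -3 -3
over   : -3 -3 -3
-6     : -3 -3 -3 -6
drop   : -3 -3 -3
+      : -3 -6
-      : 3
dup    : 3 3
over   : 3 3 3
over   : 3 3 3 3
-      : 3 3 0
over   : 3 3 0 3
/      : 3 3 0
rot    : 3 0 3
/      : 3 0
over   : 3 0 3
mod    : 3 0
*      : 0
negate : 0
16     : 0 16
rot  — needs 3 operands, stack has 2 → underflow

21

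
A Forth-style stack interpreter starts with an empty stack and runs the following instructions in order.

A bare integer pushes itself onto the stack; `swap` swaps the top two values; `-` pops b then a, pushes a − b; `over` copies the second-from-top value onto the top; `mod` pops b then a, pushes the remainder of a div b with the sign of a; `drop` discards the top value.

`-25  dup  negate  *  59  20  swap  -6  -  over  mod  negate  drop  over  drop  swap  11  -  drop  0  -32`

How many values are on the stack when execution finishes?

-25    : [-25]
dup    : [-25, -25]
negate : [-25, 25]
*      : [-625]
59     : [-625, 59]
20     : [-625, 59, 20]
swap   : [-625, 20, 59]
-6     : [-625, 20, 59, -6]
-      : [-625, 20, 65]
over   : [-625, 20, 65, 20]
mod    : [-625, 20, 5]
negate : [-625, 20, -5]
drop   : [-625, 20]
over   : [-625, 20, -625]
drop   : [-625, 20]
swap   : [20, -625]
11     : [20, -625, 11]
-      : [20, -636]
drop   : [20]
0      : [20, 0]
-32    : [20, 0, -32]

3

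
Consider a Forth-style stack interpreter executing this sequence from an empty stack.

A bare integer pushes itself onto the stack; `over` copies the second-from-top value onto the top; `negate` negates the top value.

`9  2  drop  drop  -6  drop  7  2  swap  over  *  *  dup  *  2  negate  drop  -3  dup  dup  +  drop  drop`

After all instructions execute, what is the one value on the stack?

784

9       9
2       9 2
drop    9
drop    (empty)
-6      -6
drop    (empty)
7       7
2       7 2
swap    2 7
over    2 7 2
*       2 14
*       28
dup     28 28
*       784
2       784 2
negate  784 -2
drop    784
-3      784 -3
dup     784 -3 -3
dup     784 -3 -3 -3
+       784 -3 -6
drop    784 -3
drop    784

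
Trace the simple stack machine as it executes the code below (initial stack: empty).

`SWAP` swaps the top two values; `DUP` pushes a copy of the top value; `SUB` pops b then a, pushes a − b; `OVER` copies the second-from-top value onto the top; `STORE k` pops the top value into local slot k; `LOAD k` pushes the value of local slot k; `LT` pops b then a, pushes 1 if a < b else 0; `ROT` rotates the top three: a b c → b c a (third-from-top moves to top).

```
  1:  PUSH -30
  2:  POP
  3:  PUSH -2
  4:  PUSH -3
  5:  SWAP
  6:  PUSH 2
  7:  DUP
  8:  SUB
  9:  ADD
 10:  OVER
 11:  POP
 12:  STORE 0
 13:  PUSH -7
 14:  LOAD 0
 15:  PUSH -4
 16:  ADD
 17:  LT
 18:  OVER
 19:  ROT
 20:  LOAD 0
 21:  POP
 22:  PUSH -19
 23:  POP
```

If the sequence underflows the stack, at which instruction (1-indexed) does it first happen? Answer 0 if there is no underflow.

0

PUSH -30 → [-30]
POP      → []
PUSH -2  → [-2]
PUSH -3  → [-2, -3]
SWAP     → [-3, -2]
PUSH 2   → [-3, -2, 2]
DUP      → [-3, -2, 2, 2]
SUB      → [-3, -2, 0]
ADD      → [-3, -2]
OVER     → [-3, -2, -3]
POP      → [-3, -2]
STORE 0  → [-3]
PUSH -7  → [-3, -7]
LOAD 0   → [-3, -7, -2]
PUSH -4  → [-3, -7, -2, -4]
ADD      → [-3, -7, -6]
LT       → [-3, 1]
OVER     → [-3, 1, -3]
ROT      → [1, -3, -3]
LOAD 0   → [1, -3, -3, -2]
POP      → [1, -3, -3]
PUSH -19 → [1, -3, -3, -19]
POP      → [1, -3, -3]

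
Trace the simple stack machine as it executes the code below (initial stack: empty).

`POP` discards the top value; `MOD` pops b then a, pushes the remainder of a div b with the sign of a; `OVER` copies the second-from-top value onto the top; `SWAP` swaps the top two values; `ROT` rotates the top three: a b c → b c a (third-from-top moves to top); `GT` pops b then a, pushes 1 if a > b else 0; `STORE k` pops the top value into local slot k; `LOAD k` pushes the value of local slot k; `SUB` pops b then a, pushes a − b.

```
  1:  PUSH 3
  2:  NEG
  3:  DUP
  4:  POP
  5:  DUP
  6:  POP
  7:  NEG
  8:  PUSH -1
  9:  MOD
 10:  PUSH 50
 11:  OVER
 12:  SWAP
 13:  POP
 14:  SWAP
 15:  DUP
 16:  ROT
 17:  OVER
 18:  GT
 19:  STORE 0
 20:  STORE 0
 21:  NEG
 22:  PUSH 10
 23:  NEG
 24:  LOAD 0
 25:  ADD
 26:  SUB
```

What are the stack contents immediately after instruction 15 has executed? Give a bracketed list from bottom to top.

[0, 0, 0]

PUSH 3   3
NEG      -3
DUP      -3 -3
POP      -3
DUP      -3 -3
POP      -3
NEG      3
PUSH -1  3 -1
MOD      0
PUSH 50  0 50
OVER     0 50 0
SWAP     0 0 50
POP      0 0
SWAP     0 0
DUP      0 0 0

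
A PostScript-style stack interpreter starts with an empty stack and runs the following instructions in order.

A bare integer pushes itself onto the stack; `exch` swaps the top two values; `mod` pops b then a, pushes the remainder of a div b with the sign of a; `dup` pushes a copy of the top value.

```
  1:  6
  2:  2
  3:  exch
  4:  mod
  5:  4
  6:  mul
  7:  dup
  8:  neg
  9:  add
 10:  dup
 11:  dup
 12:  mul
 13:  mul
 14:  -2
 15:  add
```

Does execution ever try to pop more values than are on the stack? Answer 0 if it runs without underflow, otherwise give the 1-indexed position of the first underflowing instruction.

0

6    → 6
2    → 6 2
exch → 2 6
mod  → 2
4    → 2 4
mul  → 8
dup  → 8 8
neg  → 8 -8
add  → 0
dup  → 0 0
dup  → 0 0 0
mul  → 0 0
mul  → 0
-2   → 0 -2
add  → -2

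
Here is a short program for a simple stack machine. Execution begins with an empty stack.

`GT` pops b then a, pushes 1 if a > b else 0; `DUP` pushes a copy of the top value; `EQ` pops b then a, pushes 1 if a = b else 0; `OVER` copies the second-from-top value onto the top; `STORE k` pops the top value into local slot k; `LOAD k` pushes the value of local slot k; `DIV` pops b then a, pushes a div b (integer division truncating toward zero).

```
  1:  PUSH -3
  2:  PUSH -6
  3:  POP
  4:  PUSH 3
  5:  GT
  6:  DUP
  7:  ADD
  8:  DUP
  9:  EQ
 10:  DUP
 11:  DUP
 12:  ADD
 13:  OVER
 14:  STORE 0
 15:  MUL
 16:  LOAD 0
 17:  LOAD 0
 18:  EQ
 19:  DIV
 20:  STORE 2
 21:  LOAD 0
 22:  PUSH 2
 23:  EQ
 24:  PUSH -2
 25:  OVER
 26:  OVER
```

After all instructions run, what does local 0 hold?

PUSH -3  [-3]
PUSH -6  [-3, -6]
POP      [-3]
PUSH 3   [-3, 3]
GT       [0]
DUP      [0, 0]
ADD      [0]
DUP      [0, 0]
EQ       [1]
DUP      [1, 1]
DUP      [1, 1, 1]
ADD      [1, 2]
OVER     [1, 2, 1]
STORE 0  [1, 2]
MUL      [2]
LOAD 0   [2, 1]
LOAD 0   [2, 1, 1]
EQ       [2, 1]
DIV      [2]
STORE 2  []
LOAD 0   [1]
PUSH 2   [1, 2]
EQ       [0]
PUSH -2  [0, -2]
OVER     [0, -2, 0]
OVER     [0, -2, 0, -2]

1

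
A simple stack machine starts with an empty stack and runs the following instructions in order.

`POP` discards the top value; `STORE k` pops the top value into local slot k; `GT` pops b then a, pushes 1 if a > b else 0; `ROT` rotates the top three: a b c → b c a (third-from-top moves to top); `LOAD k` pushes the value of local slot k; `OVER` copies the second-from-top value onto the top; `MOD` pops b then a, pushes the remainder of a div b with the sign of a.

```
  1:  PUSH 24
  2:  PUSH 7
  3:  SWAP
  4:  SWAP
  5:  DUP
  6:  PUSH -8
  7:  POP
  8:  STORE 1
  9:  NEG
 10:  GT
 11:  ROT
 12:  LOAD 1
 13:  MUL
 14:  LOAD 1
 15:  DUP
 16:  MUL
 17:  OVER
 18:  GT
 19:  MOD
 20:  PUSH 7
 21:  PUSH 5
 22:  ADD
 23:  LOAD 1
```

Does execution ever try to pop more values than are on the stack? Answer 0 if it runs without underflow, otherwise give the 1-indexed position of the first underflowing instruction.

11

PUSH 24 → [24]
PUSH 7  → [24, 7]
SWAP    → [7, 24]
SWAP    → [24, 7]
DUP     → [24, 7, 7]
PUSH -8 → [24, 7, 7, -8]
POP     → [24, 7, 7]
STORE 1 → [24, 7]
NEG     → [24, -7]
GT      → [1]
ROT  — needs 3 operands, stack has 1 → underflow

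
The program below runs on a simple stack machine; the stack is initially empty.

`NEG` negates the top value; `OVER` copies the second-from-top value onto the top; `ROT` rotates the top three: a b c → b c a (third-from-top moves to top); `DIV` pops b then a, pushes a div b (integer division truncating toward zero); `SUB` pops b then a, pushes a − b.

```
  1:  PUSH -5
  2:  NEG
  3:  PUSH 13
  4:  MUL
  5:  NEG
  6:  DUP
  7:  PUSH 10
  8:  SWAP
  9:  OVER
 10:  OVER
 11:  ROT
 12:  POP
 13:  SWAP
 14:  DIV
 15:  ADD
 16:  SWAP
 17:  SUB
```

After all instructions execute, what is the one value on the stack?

PUSH -5 -> [-5]
NEG     -> [5]
PUSH 13 -> [5, 13]
MUL     -> [65]
NEG     -> [-65]
DUP     -> [-65, -65]
PUSH 10 -> [-65, -65, 10]
SWAP    -> [-65, 10, -65]
OVER    -> [-65, 10, -65, 10]
OVER    -> [-65, 10, -65, 10, -65]
ROT     -> [-65, 10, 10, -65, -65]
POP     -> [-65, 10, 10, -65]
SWAP    -> [-65, 10, -65, 10]
DIV     -> [-65, 10, -6]
ADD     -> [-65, 4]
SWAP    -> [4, -65]
SUB     -> [69]

69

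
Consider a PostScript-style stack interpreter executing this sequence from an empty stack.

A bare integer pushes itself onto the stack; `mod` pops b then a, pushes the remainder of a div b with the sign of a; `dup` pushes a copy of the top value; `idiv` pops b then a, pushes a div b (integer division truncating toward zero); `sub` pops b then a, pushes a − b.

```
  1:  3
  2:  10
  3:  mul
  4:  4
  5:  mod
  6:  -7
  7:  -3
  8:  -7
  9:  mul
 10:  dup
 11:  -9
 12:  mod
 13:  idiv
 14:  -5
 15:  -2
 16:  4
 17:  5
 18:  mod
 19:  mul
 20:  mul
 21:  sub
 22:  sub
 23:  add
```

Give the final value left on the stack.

28

3    : 3
10   : 3 10
mul  : 30
4    : 30 4
mod  : 2
-7   : 2 -7
-3   : 2 -7 -3
-7   : 2 -7 -3 -7
mul  : 2 -7 21
dup  : 2 -7 21 21
-9   : 2 -7 21 21 -9
mod  : 2 -7 21 3
idiv : 2 -7 7
-5   : 2 -7 7 -5
-2   : 2 -7 7 -5 -2
4    : 2 -7 7 -5 -2 4
5    : 2 -7 7 -5 -2 4 5
mod  : 2 -7 7 -5 -2 4
mul  : 2 -7 7 -5 -8
mul  : 2 -7 7 40
sub  : 2 -7 -33
sub  : 2 26
add  : 28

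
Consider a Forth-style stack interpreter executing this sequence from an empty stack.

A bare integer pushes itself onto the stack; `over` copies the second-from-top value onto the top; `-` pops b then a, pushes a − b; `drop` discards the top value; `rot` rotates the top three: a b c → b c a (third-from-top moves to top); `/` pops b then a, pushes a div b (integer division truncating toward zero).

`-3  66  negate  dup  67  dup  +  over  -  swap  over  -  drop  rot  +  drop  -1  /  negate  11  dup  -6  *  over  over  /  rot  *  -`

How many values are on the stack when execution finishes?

-3     → -3
66     → -3 66
negate → -3 -66
dup    → -3 -66 -66
67     → -3 -66 -66 67
dup    → -3 -66 -66 67 67
+      → -3 -66 -66 134
over   → -3 -66 -66 134 -66
-      → -3 -66 -66 200
swap   → -3 -66 200 -66
over   → -3 -66 200 -66 200
-      → -3 -66 200 -266
drop   → -3 -66 200
rot    → -66 200 -3
+      → -66 197
drop   → -66
-1     → -66 -1
/      → 66
negate → -66
11     → -66 11
dup    → -66 11 11
-6     → -66 11 11 -6
*      → -66 11 -66
over   → -66 11 -66 11
over   → -66 11 -66 11 -66
/      → -66 11 -66 0
rot    → -66 -66 0 11
*      → -66 -66 0
-      → -66 -66

2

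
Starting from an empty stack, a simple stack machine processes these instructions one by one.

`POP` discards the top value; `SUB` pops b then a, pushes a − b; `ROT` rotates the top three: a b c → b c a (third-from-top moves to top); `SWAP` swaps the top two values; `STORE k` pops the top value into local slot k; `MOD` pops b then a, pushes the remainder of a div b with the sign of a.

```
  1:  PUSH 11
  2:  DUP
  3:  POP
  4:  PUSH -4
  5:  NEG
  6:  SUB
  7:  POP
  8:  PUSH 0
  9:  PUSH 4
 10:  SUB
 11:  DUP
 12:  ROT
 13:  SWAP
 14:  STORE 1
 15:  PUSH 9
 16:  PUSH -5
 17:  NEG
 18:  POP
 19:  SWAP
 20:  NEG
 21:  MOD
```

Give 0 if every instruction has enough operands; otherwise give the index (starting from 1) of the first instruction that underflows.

PUSH 11 : 11
DUP     : 11 11
POP     : 11
PUSH -4 : 11 -4
NEG     : 11 4
SUB     : 7
POP     : (empty)
PUSH 0  : 0
PUSH 4  : 0 4
SUB     : -4
DUP     : -4 -4
ROT  — needs 3 operands, stack has 2 → underflow

12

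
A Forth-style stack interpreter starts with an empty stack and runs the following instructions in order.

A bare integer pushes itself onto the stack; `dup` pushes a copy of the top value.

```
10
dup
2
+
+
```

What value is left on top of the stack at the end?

22

10  → 10
dup → 10 10
2   → 10 10 2
+   → 10 12
+   → 22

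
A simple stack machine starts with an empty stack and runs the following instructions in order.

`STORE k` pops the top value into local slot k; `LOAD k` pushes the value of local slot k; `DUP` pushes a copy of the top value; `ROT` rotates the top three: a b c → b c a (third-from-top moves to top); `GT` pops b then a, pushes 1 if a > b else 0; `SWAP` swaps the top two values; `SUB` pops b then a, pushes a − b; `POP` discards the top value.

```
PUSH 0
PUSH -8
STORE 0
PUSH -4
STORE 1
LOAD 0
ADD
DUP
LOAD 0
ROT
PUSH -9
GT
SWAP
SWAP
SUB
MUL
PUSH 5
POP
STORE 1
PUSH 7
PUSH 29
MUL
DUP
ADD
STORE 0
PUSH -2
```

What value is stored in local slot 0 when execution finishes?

406

PUSH 0  : [0]
PUSH -8 : [0, -8]
STORE 0 : [0]
PUSH -4 : [0, -4]
STORE 1 : [0]
LOAD 0  : [0, -8]
ADD     : [-8]
DUP     : [-8, -8]
LOAD 0  : [-8, -8, -8]
ROT     : [-8, -8, -8]
PUSH -9 : [-8, -8, -8, -9]
GT      : [-8, -8, 1]
SWAP    : [-8, 1, -8]
SWAP    : [-8, -8, 1]
SUB     : [-8, -9]
MUL     : [72]
PUSH 5  : [72, 5]
POP     : [72]
STORE 1 : []
PUSH 7  : [7]
PUSH 29 : [7, 29]
MUL     : [203]
DUP     : [203, 203]
ADD     : [406]
STORE 0 : []
PUSH -2 : [-2]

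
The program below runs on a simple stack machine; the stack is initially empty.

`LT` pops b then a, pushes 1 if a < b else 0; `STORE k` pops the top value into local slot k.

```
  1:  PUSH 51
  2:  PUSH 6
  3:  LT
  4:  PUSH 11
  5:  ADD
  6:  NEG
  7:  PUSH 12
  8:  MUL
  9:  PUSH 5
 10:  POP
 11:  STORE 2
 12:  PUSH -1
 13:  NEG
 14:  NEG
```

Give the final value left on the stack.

PUSH 51  51
PUSH 6   51 6
LT       0
PUSH 11  0 11
ADD      11
NEG      -11
PUSH 12  -11 12
MUL      -132
PUSH 5   -132 5
POP      -132
STORE 2  (empty)
PUSH -1  -1
NEG      1
NEG      -1

-1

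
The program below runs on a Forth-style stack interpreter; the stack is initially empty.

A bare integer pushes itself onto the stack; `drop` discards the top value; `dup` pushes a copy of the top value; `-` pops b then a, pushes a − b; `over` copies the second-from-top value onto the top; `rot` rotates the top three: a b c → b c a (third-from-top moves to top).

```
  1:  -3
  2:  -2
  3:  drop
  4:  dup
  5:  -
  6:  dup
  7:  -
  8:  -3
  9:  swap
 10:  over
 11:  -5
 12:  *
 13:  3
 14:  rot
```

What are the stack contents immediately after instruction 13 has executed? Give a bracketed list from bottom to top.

[-3, 0, 15, 3]

-3    [-3]
-2    [-3, -2]
drop  [-3]
dup   [-3, -3]
-     [0]
dup   [0, 0]
-     [0]
-3    [0, -3]
swap  [-3, 0]
over  [-3, 0, -3]
-5    [-3, 0, -3, -5]
*     [-3, 0, 15]
3     [-3, 0, 15, 3]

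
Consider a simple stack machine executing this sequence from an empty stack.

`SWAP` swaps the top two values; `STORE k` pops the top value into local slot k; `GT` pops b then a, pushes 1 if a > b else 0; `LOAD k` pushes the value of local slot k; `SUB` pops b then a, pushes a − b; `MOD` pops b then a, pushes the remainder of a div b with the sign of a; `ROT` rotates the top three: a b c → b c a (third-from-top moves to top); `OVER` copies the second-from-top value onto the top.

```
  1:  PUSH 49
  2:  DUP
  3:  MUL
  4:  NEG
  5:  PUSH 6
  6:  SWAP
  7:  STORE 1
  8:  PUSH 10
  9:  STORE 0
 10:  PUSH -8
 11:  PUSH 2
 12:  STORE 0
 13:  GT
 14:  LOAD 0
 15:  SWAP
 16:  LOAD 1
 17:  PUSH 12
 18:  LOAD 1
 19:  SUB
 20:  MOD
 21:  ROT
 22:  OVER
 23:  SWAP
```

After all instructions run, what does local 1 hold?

PUSH 49  49
DUP      49 49
MUL      2401
NEG      -2401
PUSH 6   -2401 6
SWAP     6 -2401
STORE 1  6
PUSH 10  6 10
STORE 0  6
PUSH -8  6 -8
PUSH 2   6 -8 2
STORE 0  6 -8
GT       1
LOAD 0   1 2
SWAP     2 1
LOAD 1   2 1 -2401
PUSH 12  2 1 -2401 12
LOAD 1   2 1 -2401 12 -2401
SUB      2 1 -2401 2413
MOD      2 1 -2401
ROT      1 -2401 2
OVER     1 -2401 2 -2401
SWAP     1 -2401 -2401 2

-2401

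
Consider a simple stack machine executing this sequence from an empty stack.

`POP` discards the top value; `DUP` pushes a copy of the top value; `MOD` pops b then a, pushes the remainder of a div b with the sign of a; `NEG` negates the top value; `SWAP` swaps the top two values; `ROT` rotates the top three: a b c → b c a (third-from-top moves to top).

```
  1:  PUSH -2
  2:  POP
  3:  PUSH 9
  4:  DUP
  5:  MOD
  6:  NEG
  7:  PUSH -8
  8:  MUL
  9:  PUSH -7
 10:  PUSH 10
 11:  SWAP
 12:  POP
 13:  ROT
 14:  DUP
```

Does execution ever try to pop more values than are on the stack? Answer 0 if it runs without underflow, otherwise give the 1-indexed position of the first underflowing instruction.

PUSH -2 -> -2
POP     -> (empty)
PUSH 9  -> 9
DUP     -> 9 9
MOD     -> 0
NEG     -> 0
PUSH -8 -> 0 -8
MUL     -> 0
PUSH -7 -> 0 -7
PUSH 10 -> 0 -7 10
SWAP    -> 0 10 -7
POP     -> 0 10
ROT  — needs 3 operands, stack has 2 → underflow

13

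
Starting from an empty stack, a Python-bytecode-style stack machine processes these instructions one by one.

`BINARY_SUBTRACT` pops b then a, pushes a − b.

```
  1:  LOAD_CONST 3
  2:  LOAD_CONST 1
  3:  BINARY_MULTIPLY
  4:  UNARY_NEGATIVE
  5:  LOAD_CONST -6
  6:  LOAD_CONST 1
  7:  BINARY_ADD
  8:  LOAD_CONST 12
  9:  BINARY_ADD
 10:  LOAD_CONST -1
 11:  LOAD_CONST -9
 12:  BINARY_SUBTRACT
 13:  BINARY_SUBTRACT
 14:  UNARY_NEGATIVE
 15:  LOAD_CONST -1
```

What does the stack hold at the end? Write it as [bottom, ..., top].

LOAD_CONST 3    -> [3]
LOAD_CONST 1    -> [3, 1]
BINARY_MULTIPLY -> [3]
UNARY_NEGATIVE  -> [-3]
LOAD_CONST -6   -> [-3, -6]
LOAD_CONST 1    -> [-3, -6, 1]
BINARY_ADD      -> [-3, -5]
LOAD_CONST 12   -> [-3, -5, 12]
BINARY_ADD      -> [-3, 7]
LOAD_CONST -1   -> [-3, 7, -1]
LOAD_CONST -9   -> [-3, 7, -1, -9]
BINARY_SUBTRACT -> [-3, 7, 8]
BINARY_SUBTRACT -> [-3, -1]
UNARY_NEGATIVE  -> [-3, 1]
LOAD_CONST -1   -> [-3, 1, -1]

[-3, 1, -1]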